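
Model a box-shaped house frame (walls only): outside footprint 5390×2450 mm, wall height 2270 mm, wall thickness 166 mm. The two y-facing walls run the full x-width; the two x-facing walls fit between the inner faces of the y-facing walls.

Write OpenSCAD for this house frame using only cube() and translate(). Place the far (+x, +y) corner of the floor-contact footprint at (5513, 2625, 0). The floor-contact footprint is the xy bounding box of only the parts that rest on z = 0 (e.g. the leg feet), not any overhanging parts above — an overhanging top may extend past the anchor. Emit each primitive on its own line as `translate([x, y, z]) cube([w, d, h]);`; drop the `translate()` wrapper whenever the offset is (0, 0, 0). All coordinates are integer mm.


translate([123, 175, 0]) cube([5390, 166, 2270]);
translate([123, 2459, 0]) cube([5390, 166, 2270]);
translate([123, 341, 0]) cube([166, 2118, 2270]);
translate([5347, 341, 0]) cube([166, 2118, 2270]);


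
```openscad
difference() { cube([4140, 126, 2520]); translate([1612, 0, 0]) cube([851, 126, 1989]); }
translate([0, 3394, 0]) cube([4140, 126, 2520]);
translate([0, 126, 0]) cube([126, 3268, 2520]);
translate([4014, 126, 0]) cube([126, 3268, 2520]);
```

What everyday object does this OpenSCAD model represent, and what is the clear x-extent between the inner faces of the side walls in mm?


A single room. The interior width is 3888 mm.

Four walls enclosing a rectangle with a door in the front wall — a room. Outside width 4140 minus two 126 mm walls gives 3888 mm.


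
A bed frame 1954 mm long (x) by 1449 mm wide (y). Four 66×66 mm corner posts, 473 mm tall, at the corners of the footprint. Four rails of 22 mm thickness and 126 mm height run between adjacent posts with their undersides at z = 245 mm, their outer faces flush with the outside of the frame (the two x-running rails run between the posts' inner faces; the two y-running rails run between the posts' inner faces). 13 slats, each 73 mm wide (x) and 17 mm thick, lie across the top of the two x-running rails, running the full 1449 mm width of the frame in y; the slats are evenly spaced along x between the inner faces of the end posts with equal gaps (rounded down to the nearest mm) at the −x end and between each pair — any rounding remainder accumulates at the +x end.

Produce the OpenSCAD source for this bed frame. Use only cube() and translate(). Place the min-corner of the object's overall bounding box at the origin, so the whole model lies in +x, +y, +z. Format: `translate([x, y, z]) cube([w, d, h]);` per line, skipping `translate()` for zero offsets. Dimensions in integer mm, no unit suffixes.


cube([66, 66, 473]);
translate([0, 1383, 0]) cube([66, 66, 473]);
translate([1888, 0, 0]) cube([66, 66, 473]);
translate([1888, 1383, 0]) cube([66, 66, 473]);
translate([66, 0, 245]) cube([1822, 22, 126]);
translate([66, 1427, 245]) cube([1822, 22, 126]);
translate([0, 66, 245]) cube([22, 1317, 126]);
translate([1932, 66, 245]) cube([22, 1317, 126]);
translate([128, 0, 371]) cube([73, 1449, 17]);
translate([263, 0, 371]) cube([73, 1449, 17]);
translate([398, 0, 371]) cube([73, 1449, 17]);
translate([533, 0, 371]) cube([73, 1449, 17]);
translate([668, 0, 371]) cube([73, 1449, 17]);
translate([803, 0, 371]) cube([73, 1449, 17]);
translate([938, 0, 371]) cube([73, 1449, 17]);
translate([1073, 0, 371]) cube([73, 1449, 17]);
translate([1208, 0, 371]) cube([73, 1449, 17]);
translate([1343, 0, 371]) cube([73, 1449, 17]);
translate([1478, 0, 371]) cube([73, 1449, 17]);
translate([1613, 0, 371]) cube([73, 1449, 17]);
translate([1748, 0, 371]) cube([73, 1449, 17]);


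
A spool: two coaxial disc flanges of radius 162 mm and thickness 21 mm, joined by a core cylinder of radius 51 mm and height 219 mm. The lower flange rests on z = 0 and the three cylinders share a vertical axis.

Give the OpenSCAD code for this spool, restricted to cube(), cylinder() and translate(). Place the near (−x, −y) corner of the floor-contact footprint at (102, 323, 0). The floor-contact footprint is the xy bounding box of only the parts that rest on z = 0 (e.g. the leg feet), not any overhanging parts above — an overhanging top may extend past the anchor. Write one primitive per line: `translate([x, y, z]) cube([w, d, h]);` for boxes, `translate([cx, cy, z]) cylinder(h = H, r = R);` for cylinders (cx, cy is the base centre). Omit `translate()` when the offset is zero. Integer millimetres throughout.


translate([264, 485, 0]) cylinder(h = 21, r = 162);
translate([264, 485, 21]) cylinder(h = 219, r = 51);
translate([264, 485, 240]) cylinder(h = 21, r = 162);


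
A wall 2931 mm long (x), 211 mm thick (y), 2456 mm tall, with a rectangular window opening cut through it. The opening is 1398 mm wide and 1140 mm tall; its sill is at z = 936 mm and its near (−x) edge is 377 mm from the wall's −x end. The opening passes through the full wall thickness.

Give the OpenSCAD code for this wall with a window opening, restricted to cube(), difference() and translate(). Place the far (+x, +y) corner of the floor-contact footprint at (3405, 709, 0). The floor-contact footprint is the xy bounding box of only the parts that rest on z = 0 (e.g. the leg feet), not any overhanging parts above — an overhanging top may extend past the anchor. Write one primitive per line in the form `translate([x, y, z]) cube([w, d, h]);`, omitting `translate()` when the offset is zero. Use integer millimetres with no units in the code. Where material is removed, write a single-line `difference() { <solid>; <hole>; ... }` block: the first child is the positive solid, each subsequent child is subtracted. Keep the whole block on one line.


difference() { translate([474, 498, 0]) cube([2931, 211, 2456]); translate([851, 498, 936]) cube([1398, 211, 1140]); }


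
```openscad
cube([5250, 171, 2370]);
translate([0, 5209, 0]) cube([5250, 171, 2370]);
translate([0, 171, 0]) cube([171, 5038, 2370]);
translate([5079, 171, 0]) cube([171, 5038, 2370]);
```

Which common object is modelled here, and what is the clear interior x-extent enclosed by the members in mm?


A house (or room) frame. The interior width is 4908 mm.

Four 2370 mm walls enclosing a rectangle with no floor or roof — a room or house frame. Outside width is 5250 mm and wall thickness is 171 mm, so the interior width is 5250 − 2 × 171 = 4908 mm.


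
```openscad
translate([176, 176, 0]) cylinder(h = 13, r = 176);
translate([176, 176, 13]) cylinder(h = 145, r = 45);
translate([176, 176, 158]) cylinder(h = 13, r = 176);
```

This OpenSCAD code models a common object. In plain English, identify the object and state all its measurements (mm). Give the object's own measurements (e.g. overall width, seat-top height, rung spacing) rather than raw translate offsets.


A spool: two coaxial disc flanges of radius 176 mm and thickness 13 mm, joined by a core cylinder of radius 45 mm and height 145 mm. The lower flange rests on z = 0 and the three cylinders share a vertical axis.


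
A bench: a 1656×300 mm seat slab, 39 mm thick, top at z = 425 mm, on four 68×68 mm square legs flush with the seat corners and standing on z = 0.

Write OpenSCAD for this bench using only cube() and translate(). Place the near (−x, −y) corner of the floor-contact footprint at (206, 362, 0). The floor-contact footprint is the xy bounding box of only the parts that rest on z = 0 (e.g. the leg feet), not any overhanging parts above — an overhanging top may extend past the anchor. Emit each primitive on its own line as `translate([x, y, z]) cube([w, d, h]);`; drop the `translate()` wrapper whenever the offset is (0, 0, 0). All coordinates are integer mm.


translate([206, 362, 386]) cube([1656, 300, 39]);
translate([206, 362, 0]) cube([68, 68, 386]);
translate([206, 594, 0]) cube([68, 68, 386]);
translate([1794, 362, 0]) cube([68, 68, 386]);
translate([1794, 594, 0]) cube([68, 68, 386]);


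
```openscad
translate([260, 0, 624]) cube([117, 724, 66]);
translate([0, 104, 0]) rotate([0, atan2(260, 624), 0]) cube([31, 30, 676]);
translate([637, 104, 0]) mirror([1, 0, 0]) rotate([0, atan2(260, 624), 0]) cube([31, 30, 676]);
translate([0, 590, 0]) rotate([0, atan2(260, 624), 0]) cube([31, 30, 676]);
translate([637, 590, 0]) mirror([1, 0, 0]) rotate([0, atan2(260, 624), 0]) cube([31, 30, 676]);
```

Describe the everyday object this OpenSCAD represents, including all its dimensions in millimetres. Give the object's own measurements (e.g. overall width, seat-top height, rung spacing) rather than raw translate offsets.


A sawhorse. A 117×724×66 mm beam (x, y, z) sits on two A-frame leg pairs. Each pair is two raked legs of 31×30 mm section (30 mm along y) splaying symmetrically in x. Each leg rises 624 mm vertically over 260 mm of horizontal reach and is 676 mm long along its own axis. Every leg's outer bottom edge rests on the floor and its outer top edge meets a bottom edge of the beam — the left legs (tilting toward +x) meet the beam's −x bottom edge, the right legs (their mirror images, tilting toward −x) meet its +x bottom edge — so the leg tops tuck under the beam, the beam's underside is 624 mm above the floor, and the feet are 637 mm apart outside-to-outside with the beam centred between them. The two leg pairs are set in 104 mm from either end of the beam.


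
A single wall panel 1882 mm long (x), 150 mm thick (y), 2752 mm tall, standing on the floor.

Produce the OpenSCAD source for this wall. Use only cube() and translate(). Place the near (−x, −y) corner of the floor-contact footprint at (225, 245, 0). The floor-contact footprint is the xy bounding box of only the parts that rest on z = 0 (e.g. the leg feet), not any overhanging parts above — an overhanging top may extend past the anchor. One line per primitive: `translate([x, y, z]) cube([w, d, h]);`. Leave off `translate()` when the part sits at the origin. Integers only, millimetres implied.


translate([225, 245, 0]) cube([1882, 150, 2752]);


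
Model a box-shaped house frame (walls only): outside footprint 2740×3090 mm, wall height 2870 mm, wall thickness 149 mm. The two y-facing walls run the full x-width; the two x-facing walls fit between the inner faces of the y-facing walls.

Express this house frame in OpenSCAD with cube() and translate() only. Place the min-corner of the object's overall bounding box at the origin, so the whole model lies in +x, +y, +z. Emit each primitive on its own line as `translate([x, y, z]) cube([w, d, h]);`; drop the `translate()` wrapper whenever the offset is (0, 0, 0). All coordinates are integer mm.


cube([2740, 149, 2870]);
translate([0, 2941, 0]) cube([2740, 149, 2870]);
translate([0, 149, 0]) cube([149, 2792, 2870]);
translate([2591, 149, 0]) cube([149, 2792, 2870]);


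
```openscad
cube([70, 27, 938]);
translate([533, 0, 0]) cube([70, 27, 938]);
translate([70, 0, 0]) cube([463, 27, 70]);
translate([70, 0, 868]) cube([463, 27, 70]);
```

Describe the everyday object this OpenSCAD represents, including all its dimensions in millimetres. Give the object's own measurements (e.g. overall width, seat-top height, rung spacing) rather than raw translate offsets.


A rectangular picture frame lying in the x–z plane (depth along y). The opening is 463 mm wide (x) by 798 mm tall (z), surrounded by a border 70 mm wide on all four sides. The frame is 27 mm deep and is made of two full-height vertical stiles with two horizontal rails fitted between them.


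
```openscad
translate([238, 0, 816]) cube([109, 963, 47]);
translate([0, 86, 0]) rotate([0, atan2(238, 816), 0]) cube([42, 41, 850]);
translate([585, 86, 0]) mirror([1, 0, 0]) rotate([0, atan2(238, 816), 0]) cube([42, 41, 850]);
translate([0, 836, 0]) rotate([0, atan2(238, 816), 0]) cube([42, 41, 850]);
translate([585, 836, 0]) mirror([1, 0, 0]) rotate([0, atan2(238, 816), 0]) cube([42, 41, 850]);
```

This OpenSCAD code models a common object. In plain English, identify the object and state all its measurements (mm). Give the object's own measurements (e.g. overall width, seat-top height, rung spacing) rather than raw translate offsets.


A sawhorse. A 109×963×47 mm beam (x, y, z) sits on two A-frame leg pairs. Each pair is two raked legs of 42×41 mm section (41 mm along y) splaying symmetrically in x. Each leg rises 816 mm vertically over 238 mm of horizontal reach and is 850 mm long along its own axis. Every leg's outer bottom edge rests on the floor and its outer top edge meets a bottom edge of the beam — the left legs (tilting toward +x) meet the beam's −x bottom edge, the right legs (their mirror images, tilting toward −x) meet its +x bottom edge — so the leg tops tuck under the beam, the beam's underside is 816 mm above the floor, and the feet are 585 mm apart outside-to-outside with the beam centred between them. The two leg pairs are set in 86 mm from either end of the beam.


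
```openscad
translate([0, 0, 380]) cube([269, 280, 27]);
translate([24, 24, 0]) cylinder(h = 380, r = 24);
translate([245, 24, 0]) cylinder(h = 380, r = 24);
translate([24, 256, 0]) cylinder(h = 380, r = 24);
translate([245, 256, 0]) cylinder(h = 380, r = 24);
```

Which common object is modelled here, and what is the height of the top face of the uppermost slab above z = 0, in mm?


A stool. The seat height is 407 mm.

A 269×280×27 slab at z = 380 on four corner cylinders — a stool. The seat top is 380 + 27 = 407 mm.


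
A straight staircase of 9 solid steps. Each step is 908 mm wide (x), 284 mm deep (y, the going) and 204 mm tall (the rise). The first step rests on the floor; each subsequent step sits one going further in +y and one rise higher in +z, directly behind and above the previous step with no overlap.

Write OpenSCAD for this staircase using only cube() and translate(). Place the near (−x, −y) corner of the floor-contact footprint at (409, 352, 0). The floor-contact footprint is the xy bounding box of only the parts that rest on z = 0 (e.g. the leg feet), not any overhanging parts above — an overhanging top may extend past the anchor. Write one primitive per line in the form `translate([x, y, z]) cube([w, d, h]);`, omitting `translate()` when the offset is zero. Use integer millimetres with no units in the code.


translate([409, 352, 0]) cube([908, 284, 204]);
translate([409, 636, 204]) cube([908, 284, 204]);
translate([409, 920, 408]) cube([908, 284, 204]);
translate([409, 1204, 612]) cube([908, 284, 204]);
translate([409, 1488, 816]) cube([908, 284, 204]);
translate([409, 1772, 1020]) cube([908, 284, 204]);
translate([409, 2056, 1224]) cube([908, 284, 204]);
translate([409, 2340, 1428]) cube([908, 284, 204]);
translate([409, 2624, 1632]) cube([908, 284, 204]);


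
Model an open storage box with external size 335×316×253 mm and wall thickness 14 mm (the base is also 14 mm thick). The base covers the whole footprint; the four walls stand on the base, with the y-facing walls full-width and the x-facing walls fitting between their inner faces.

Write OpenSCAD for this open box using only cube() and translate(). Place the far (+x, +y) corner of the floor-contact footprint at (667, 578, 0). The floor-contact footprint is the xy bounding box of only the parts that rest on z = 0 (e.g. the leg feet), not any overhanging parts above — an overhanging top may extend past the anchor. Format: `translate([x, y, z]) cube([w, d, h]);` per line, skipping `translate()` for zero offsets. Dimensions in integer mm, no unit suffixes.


translate([332, 262, 0]) cube([335, 316, 14]);
translate([332, 262, 14]) cube([335, 14, 239]);
translate([332, 564, 14]) cube([335, 14, 239]);
translate([332, 276, 14]) cube([14, 288, 239]);
translate([653, 276, 14]) cube([14, 288, 239]);


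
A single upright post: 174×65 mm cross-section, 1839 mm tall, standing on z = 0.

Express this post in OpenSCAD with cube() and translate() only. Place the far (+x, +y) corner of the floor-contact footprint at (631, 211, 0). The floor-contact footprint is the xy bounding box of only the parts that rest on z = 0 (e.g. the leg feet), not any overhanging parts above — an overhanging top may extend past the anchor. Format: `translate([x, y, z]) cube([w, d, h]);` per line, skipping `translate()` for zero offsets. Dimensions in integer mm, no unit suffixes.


translate([457, 146, 0]) cube([174, 65, 1839]);


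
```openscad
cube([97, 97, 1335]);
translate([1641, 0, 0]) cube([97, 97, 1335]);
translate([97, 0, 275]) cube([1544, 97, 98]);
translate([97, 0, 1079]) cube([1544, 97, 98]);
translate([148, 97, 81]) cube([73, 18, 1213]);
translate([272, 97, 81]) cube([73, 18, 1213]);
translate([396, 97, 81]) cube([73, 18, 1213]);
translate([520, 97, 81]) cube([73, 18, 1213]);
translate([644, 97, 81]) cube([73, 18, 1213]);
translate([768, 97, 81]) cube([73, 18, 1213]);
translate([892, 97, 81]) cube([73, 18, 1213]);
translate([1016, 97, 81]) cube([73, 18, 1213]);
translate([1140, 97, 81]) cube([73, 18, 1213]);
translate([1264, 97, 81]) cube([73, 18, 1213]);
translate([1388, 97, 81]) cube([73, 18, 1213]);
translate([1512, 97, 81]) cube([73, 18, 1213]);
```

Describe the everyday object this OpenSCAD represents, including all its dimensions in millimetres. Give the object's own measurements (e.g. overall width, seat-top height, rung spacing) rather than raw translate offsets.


A fence section. Two 97×97 mm posts, 1335 mm tall, stand on the floor with a clear span of 1544 mm between their inner faces. Two horizontal rails of 97×98 mm section span the gap between the posts with their undersides at z = 275 mm and z = 1079 mm, flush with the posts' −y face. 12 pickets, each 73 mm wide, 18 mm thick and 1213 mm tall, are fixed to the +y face of the rails with their bottoms at z = 81 mm, spaced across the span with a 51 mm gap after the −x post and between neighbouring pickets, with 56 mm left before the +x post.


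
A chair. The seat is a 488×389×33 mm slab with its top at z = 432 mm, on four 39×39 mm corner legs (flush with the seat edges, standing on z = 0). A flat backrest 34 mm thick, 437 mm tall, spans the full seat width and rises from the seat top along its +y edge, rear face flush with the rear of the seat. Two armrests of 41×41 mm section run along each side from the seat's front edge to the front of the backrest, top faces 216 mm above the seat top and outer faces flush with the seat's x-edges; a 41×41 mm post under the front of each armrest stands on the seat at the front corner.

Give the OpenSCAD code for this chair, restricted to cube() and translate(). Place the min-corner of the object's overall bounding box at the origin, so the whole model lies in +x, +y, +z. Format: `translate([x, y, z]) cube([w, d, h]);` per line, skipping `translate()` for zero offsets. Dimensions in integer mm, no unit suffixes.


// leg_h = 432 - 33 = 399
// arm post h = 216 - 41 = 175
translate([0, 0, 399]) cube([488, 389, 33]);
cube([39, 39, 399]);
translate([449, 0, 0]) cube([39, 39, 399]);
translate([0, 350, 0]) cube([39, 39, 399]);
translate([449, 350, 0]) cube([39, 39, 399]);
translate([0, 355, 432]) cube([488, 34, 437]);
translate([0, 0, 607]) cube([41, 355, 41]);
translate([447, 0, 607]) cube([41, 355, 41]);
translate([0, 0, 432]) cube([41, 41, 175]);
translate([447, 0, 432]) cube([41, 41, 175]);


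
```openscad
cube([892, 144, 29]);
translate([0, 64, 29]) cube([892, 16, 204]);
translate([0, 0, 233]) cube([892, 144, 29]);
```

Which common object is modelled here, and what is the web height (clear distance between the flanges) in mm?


An I-beam. The web height is 204 mm.

Two wide flanges with a thin centred web — an I-beam. Overall 262 mm minus two 29 mm flanges gives a web of 262 − 2·29 = 204 mm.


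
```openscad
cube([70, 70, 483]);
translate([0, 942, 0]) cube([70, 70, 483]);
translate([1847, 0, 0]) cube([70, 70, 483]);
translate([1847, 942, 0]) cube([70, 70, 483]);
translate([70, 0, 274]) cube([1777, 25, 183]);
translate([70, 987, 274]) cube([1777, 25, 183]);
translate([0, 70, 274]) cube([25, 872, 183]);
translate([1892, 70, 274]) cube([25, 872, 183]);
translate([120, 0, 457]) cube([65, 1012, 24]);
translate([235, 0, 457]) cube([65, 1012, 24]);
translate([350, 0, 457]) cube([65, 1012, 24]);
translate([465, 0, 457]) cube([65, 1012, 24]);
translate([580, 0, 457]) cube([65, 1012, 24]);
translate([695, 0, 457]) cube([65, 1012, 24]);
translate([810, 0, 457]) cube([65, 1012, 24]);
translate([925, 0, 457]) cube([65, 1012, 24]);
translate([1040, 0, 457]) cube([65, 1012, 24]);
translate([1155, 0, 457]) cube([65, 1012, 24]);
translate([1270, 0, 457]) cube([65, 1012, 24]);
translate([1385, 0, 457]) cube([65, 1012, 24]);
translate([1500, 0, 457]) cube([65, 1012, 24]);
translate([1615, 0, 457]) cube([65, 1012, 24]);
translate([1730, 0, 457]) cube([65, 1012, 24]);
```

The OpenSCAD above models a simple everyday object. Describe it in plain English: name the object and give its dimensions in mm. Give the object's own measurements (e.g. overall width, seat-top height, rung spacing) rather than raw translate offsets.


A bed frame 1917 mm long (x) by 1012 mm wide (y). Four 70×70 mm corner posts, 483 mm tall, at the corners of the footprint. Four rails of 25 mm thickness and 183 mm height run between adjacent posts with their undersides at z = 274 mm, their outer faces flush with the outside of the frame (the two x-running rails run between the posts' inner faces; the two y-running rails run between the posts' inner faces). 15 slats, each 65 mm wide (x) and 24 mm thick, lie across the top of the two x-running rails, running the full 1012 mm width of the frame in y; along x they sit between the end posts with a 50 mm gap after the −x posts and between neighbouring slats, leaving 52 mm before the +x posts.


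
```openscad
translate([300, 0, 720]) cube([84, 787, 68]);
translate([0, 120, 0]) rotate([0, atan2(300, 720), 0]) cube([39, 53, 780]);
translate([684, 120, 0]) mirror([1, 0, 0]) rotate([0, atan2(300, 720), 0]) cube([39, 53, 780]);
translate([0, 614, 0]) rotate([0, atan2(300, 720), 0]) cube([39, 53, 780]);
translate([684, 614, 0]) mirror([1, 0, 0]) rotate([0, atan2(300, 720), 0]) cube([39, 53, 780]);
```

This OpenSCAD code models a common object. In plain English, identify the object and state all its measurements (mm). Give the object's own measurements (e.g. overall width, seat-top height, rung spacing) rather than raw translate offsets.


A sawhorse. A 84×787×68 mm beam (x, y, z) sits on two A-frame leg pairs. Each pair is two raked legs of 39×53 mm section (53 mm along y) splaying symmetrically in x. Each leg rises 720 mm vertically over 300 mm of horizontal reach and is 780 mm long along its own axis. Every leg's outer bottom edge rests on the floor and its outer top edge meets a bottom edge of the beam — the left legs (tilting toward +x) meet the beam's −x bottom edge, the right legs (their mirror images, tilting toward −x) meet its +x bottom edge — so the leg tops tuck under the beam, the beam's underside is 720 mm above the floor, and the feet are 684 mm apart outside-to-outside with the beam centred between them. The two leg pairs are set in 120 mm from either end of the beam.


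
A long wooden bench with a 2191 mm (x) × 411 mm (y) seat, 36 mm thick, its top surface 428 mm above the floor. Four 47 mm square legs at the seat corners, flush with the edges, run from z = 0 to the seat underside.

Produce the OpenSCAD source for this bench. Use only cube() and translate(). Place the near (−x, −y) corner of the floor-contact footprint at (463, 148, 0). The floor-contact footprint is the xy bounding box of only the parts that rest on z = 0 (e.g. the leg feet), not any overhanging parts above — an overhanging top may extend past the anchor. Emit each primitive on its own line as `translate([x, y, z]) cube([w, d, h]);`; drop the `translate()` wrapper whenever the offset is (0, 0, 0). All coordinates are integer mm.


// leg_h = 428 − 36 = 392
translate([463, 148, 392]) cube([2191, 411, 36]);
translate([463, 148, 0]) cube([47, 47, 392]);
translate([463, 512, 0]) cube([47, 47, 392]);
translate([2607, 148, 0]) cube([47, 47, 392]);
translate([2607, 512, 0]) cube([47, 47, 392]);


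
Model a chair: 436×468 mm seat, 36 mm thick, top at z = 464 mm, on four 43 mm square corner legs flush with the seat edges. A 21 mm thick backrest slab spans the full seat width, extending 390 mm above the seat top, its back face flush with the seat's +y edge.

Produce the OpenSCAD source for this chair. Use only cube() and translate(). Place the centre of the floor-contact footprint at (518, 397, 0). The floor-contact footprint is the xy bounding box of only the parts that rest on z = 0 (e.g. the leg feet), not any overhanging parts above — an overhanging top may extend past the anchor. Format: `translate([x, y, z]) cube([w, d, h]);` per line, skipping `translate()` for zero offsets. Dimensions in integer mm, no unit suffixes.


// leg_h = 464 - 36 = 428
translate([300, 163, 428]) cube([436, 468, 36]);
translate([300, 163, 0]) cube([43, 43, 428]);
translate([693, 163, 0]) cube([43, 43, 428]);
translate([300, 588, 0]) cube([43, 43, 428]);
translate([693, 588, 0]) cube([43, 43, 428]);
translate([300, 610, 464]) cube([436, 21, 390]);


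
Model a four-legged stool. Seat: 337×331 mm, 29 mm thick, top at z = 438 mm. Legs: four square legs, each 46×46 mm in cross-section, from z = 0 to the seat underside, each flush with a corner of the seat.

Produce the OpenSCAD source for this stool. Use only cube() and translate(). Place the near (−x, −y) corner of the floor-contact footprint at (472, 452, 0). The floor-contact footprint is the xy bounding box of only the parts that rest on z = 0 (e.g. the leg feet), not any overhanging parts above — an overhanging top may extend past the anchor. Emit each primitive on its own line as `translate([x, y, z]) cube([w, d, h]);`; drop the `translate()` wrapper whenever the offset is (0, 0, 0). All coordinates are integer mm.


// leg_h = 438 - 29 = 409
translate([472, 452, 409]) cube([337, 331, 29]);
translate([472, 452, 0]) cube([46, 46, 409]);
translate([763, 452, 0]) cube([46, 46, 409]);
translate([472, 737, 0]) cube([46, 46, 409]);
translate([763, 737, 0]) cube([46, 46, 409]);


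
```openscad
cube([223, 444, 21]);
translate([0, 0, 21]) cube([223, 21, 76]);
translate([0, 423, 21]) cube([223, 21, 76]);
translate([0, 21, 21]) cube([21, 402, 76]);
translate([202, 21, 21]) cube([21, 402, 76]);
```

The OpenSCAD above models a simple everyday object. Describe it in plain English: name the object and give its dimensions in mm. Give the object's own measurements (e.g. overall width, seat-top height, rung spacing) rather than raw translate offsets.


An open-topped rectangular box: outside dimensions 223×444×97 mm, with a uniform wall and base thickness of 21 mm. The base is a full 223×444 slab on the floor; four walls sit on top of the base. The front and back walls (the −y and +y sides) span the full width; the two side walls fit between them.


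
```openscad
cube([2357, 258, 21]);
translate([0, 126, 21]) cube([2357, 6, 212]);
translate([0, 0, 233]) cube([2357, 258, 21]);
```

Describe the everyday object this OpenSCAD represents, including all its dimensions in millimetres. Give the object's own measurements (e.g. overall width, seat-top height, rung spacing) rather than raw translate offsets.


An I-beam lying along x, 2357 mm long. Overall section height 254 mm. Two flanges 258 mm wide (y) and 21 mm thick, one on the floor and one at the top; a web 6 mm thick runs between them, centred on the flange width.


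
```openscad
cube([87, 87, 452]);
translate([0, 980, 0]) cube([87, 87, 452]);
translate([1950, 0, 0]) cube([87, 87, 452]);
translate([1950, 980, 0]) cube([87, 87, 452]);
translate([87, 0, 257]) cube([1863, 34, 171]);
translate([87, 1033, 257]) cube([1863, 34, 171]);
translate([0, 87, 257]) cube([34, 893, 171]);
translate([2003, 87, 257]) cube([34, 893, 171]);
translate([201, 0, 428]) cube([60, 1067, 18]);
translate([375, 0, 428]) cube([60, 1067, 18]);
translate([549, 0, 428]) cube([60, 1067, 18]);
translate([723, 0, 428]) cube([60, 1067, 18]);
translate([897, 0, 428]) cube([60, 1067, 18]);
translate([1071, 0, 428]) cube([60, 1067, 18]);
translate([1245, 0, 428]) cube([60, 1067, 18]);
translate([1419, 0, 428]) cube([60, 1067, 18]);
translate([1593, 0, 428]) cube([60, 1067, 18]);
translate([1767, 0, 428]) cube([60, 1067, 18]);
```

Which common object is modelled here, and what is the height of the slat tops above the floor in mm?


A bed frame. The slat-top height is 446 mm.

Four posts, four rails, and a row of slats — a bed frame. Slats sit on the rails at z = 257 + 171 = 428; with slat thickness 18, the top is 446 mm.


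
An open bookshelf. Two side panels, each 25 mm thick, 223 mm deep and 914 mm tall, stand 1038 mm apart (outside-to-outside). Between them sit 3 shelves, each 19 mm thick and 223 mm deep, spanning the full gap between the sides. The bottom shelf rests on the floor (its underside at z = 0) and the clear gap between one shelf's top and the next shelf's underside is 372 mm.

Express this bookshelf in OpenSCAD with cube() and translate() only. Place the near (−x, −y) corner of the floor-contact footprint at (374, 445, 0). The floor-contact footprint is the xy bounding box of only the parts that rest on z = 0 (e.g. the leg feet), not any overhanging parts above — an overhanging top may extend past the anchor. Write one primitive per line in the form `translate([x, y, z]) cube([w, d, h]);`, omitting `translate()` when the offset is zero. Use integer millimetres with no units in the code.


translate([374, 445, 0]) cube([25, 223, 914]);
translate([1387, 445, 0]) cube([25, 223, 914]);
translate([399, 445, 0]) cube([988, 223, 19]);
translate([399, 445, 391]) cube([988, 223, 19]);
translate([399, 445, 782]) cube([988, 223, 19]);


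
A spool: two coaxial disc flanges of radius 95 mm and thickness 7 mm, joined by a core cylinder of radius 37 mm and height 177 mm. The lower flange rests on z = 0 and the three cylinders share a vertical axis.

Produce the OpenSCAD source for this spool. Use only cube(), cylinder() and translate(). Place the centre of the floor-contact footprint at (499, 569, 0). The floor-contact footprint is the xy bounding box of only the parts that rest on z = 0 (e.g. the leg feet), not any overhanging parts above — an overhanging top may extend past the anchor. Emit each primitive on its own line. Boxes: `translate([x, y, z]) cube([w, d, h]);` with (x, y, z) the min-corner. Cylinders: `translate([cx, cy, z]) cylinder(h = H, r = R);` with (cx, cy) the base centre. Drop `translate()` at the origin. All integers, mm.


translate([499, 569, 0]) cylinder(h = 7, r = 95);
translate([499, 569, 7]) cylinder(h = 177, r = 37);
translate([499, 569, 184]) cylinder(h = 7, r = 95);


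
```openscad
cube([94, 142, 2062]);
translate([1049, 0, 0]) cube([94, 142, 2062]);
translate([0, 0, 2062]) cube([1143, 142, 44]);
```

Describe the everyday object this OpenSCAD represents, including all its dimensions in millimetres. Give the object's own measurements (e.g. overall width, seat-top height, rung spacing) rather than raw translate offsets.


A door frame. The clear opening is 955 mm wide and 2062 mm high. Two 94 mm wide jambs, 142 mm deep, stand either side of the opening from the floor to the top of the opening. A 44 mm thick head sits across the top of both jambs, spanning the full outside width of the frame.


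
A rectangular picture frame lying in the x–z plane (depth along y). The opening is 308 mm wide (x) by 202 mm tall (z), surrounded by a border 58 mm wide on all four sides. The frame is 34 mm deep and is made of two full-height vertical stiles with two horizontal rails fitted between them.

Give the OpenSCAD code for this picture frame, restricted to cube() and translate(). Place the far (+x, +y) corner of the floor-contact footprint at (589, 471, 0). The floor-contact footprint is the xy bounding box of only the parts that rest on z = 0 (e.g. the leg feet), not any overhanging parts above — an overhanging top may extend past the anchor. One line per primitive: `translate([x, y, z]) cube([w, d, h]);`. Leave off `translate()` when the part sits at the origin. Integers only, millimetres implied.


translate([165, 437, 0]) cube([58, 34, 318]);
translate([531, 437, 0]) cube([58, 34, 318]);
translate([223, 437, 0]) cube([308, 34, 58]);
translate([223, 437, 260]) cube([308, 34, 58]);


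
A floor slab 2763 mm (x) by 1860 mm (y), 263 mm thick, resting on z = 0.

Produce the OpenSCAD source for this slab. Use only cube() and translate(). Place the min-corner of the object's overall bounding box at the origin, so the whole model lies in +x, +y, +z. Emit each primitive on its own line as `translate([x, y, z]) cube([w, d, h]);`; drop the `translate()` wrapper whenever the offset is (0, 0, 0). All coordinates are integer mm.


cube([2763, 1860, 263]);


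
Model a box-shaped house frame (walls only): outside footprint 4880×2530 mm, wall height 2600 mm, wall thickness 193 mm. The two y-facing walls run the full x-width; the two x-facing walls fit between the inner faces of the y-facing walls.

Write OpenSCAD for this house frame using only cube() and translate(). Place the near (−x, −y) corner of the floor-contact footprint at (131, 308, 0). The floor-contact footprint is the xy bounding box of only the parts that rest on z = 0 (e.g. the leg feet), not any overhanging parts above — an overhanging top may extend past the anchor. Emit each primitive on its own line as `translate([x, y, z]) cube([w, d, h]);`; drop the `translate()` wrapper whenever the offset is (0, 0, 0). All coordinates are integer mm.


translate([131, 308, 0]) cube([4880, 193, 2600]);
translate([131, 2645, 0]) cube([4880, 193, 2600]);
translate([131, 501, 0]) cube([193, 2144, 2600]);
translate([4818, 501, 0]) cube([193, 2144, 2600]);


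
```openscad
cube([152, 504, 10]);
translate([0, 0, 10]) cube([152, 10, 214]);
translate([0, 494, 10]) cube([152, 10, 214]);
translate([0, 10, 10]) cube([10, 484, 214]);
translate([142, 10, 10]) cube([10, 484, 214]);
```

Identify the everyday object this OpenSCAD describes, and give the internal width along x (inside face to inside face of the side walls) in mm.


An open box. The internal width is 132 mm.

A 152×504 base slab with four walls standing on it — an open box. The base is 152 mm wide and the walls are 10 mm thick, so the internal width is 152 − 2 × 10 = 132 mm.


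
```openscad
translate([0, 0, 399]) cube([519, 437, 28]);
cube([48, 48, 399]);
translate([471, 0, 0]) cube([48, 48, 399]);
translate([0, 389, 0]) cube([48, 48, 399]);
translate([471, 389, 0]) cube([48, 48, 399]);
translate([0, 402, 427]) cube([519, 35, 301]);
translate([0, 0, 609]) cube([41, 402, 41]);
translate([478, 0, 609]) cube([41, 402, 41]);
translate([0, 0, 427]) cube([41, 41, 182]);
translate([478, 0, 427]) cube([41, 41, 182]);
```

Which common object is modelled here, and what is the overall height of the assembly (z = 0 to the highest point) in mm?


A chair. The overall height is 728 mm.

A slab on four corner posts with a tall panel at the back — a chair. The seat slab sits at z = 399 with thickness 28, and the 301 mm backrest starts at the seat top, so the overall height is 399 + 28 + 301 = 728 mm.


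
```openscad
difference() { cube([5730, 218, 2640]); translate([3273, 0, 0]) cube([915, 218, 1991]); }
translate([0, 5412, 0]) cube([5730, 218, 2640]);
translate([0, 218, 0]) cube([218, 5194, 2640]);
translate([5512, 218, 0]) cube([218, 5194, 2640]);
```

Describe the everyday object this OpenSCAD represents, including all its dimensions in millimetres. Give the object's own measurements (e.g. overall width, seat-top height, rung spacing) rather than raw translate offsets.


A single room: four walls, each 2640 mm tall and 218 mm thick, enclosing an outside footprint 5730×5630 mm (x × y), no floor or roof. The front and back walls (−y and +y sides) run the full x-width; the side walls fit between their inner faces. A door opening 915 mm wide and 1991 mm tall is cut through the front wall from the floor up, its −x edge 3273 mm from the wall's −x end.


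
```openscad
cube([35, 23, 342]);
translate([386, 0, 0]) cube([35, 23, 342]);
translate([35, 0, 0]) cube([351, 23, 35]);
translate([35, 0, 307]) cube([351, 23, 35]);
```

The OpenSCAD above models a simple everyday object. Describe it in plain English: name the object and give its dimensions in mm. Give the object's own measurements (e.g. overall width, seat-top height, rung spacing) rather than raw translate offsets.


A rectangular picture frame lying in the x–z plane (depth along y). The opening is 351 mm wide (x) by 272 mm tall (z), surrounded by a border 35 mm wide on all four sides. The frame is 23 mm deep and is made of two full-height vertical stiles with two horizontal rails fitted between them.


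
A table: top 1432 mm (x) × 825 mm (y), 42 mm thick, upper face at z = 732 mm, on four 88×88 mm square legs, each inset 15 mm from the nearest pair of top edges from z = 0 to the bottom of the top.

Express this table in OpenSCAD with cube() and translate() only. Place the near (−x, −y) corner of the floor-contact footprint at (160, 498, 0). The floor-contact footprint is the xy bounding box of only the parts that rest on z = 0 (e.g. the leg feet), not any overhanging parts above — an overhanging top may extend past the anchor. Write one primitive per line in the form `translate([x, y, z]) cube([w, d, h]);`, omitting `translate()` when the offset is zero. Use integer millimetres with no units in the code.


// leg_h = 732 - 42 = 690
translate([145, 483, 690]) cube([1432, 825, 42]);
translate([160, 498, 0]) cube([88, 88, 690]);
translate([1474, 498, 0]) cube([88, 88, 690]);
translate([160, 1205, 0]) cube([88, 88, 690]);
translate([1474, 1205, 0]) cube([88, 88, 690]);


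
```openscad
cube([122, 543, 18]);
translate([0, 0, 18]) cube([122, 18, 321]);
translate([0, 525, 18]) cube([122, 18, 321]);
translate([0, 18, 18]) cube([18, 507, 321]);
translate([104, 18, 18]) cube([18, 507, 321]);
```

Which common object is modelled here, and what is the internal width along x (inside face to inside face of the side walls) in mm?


An open box. The internal width is 86 mm.

A 122×543 base slab with four walls standing on it — an open box. The base is 122 mm wide and the walls are 18 mm thick, so the internal width is 122 − 2 × 18 = 86 mm.


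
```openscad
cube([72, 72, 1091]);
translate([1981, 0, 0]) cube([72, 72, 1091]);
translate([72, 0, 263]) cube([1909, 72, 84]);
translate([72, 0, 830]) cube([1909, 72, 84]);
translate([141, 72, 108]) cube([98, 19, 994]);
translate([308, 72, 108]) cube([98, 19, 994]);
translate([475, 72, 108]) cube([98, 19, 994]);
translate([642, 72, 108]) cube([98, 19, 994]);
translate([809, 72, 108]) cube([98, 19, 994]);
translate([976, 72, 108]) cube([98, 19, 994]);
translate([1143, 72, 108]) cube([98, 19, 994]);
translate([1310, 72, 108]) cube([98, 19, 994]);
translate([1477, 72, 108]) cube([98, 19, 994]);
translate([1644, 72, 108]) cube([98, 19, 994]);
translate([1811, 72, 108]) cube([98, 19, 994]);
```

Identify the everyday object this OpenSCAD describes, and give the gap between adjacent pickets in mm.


A fence section. The picket gap is 69 mm.

Two posts, two rails, 11 pickets — a fence section. Span 1909 mm holds 11 pickets of 98 mm with 12 equal gaps: ⌊(1909 − 11·98) / 12⌋ = 69 mm.


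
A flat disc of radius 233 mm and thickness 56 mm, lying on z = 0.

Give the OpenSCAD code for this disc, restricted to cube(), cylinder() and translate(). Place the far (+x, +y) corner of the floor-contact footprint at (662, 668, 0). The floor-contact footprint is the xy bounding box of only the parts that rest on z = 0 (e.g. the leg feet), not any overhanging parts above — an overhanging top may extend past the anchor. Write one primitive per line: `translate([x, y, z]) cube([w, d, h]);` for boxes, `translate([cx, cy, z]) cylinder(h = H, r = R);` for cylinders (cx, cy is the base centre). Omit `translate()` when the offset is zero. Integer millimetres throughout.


translate([429, 435, 0]) cylinder(h = 56, r = 233);


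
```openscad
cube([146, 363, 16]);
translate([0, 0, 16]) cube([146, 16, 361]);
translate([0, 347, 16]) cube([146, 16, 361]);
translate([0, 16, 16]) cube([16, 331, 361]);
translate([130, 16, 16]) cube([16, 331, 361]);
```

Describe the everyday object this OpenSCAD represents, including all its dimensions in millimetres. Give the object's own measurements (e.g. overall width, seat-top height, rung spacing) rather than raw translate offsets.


An open-topped rectangular box: outside dimensions 146×363×377 mm, with a uniform wall and base thickness of 16 mm. The base is a full 146×363 slab on the floor; four walls sit on top of the base. The front and back walls (the −y and +y sides) span the full width; the two side walls fit between them.
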